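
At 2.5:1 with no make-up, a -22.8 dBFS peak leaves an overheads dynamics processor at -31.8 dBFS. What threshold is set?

Gain reduction = -22.8 − (-31.8) = 9 dB; output overshoot = GR / (R − 1) = 9 / 1.5 = 6 dB.
Threshold = output − output overshoot = -31.8 − 6 = -37.8 dBFS.

-37.8 dBFS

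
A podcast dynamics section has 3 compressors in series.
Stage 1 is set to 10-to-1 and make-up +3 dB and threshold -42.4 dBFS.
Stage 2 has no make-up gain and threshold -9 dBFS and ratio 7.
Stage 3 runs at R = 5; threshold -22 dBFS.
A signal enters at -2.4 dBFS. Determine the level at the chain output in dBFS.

-35.4 dBFS

Stage 1: 40 dB above -42.4 dBFS, reduced 10:1 to 4 dB above → -38.4 dBFS; +3 dB make-up → -35.4 dBFS.
Stage 2: -35.4 dBFS ≤ -9 dBFS, so stage 2 doesn't engage; output -35.4 dBFS.
Stage 3: below threshold (-35.4 ≤ -22); passes unchanged; output -35.4 dBFS.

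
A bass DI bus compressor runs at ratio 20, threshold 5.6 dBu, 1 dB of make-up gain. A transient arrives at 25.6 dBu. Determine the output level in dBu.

7.6 dBu

Overshoot: 25.6 − 5.6 = 20 dB.
20:1 compression reduces that to 20/20 = 1 dB over.
Output = 5.6 + 1 = 6.6 dBu; make-up adds 1 dB, giving 7.6 dBu.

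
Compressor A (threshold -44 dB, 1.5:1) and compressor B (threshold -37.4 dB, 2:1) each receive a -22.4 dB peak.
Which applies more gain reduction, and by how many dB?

A: overshoot 21.6 dB → output overshoot 14.4 dB → GR 7.2 dB.
B: overshoot 15 dB → output overshoot 7.5 dB → GR 7.5 dB.
Difference: 0.3 dB in favour of B.

B, by 0.3 dB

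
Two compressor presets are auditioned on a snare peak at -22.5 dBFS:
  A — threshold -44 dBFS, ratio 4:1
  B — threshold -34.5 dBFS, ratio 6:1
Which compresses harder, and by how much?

A: overshoot 21.5 dB → output overshoot 5.375 dB → GR 16.125 dB.
B: overshoot 12 dB → output overshoot 2 dB → GR 10 dB.
A reduces 6.125 dB more.

A, by 6.125 dB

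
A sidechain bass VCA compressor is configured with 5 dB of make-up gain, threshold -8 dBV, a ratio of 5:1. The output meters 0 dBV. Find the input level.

7 dBV

Before make-up, the level was 0 − 5 = -5 dBV.
That's 3 dB above the -8 dBV threshold.
Before 5:1 compression the overshoot was 3 × 5 = 15 dB, so input = -8 + 15 = 7 dBV.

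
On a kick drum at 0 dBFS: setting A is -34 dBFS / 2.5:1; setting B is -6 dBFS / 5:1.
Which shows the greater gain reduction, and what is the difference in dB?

A, by 15.6 dB

A: 34 dB over, compressed to 13.6 dB over, so 20.4 dB of GR.
B: 6 dB over, compressed to 1.2 dB over, so 4.8 dB of GR.
A applies 15.6 dB more gain reduction.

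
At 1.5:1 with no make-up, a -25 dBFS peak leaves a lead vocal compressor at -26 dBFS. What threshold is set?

-28 dBFS

Let T be the threshold. Output overshoot = (input overshoot)/R, so -26 − T = (-25 − T)/1.5.
1.5·(-26 − T) = -25 − T → 0.5·T = -39 − (-25) = -14.
T = -14/0.5 = -28 dBFS.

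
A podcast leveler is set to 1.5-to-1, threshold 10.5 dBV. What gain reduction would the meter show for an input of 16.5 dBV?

The signal is 6 dB above threshold.
A 1.5:1 ratio leaves 4 dB of that excess.
GR = overshoot in − overshoot out = 6 − 4 = 2 dB.

2 dB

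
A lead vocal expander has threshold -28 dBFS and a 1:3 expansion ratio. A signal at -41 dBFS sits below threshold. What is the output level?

-67 dBFS

Below threshold, a 1:3 expander applies gain = (3−1)×(T − x) of attenuation.
(3−1) × 13 = 26 dB, so output = -41 − 26 = -67 dBFS.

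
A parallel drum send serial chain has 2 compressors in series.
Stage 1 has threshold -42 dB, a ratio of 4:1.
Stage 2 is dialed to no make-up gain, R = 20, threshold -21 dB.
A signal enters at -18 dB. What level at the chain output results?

-36 dB

Stage 1: -18 dB is 24 dB over -42 dB; at 4:1 that becomes 6 dB over, giving -36 dB.
Stage 2: -36 dB is at or below the -21 dB threshold — no compression; output -36 dB.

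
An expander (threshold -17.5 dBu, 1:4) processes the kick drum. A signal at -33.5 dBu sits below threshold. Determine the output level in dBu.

-81.5 dBu

Below threshold, a 1:4 expander applies gain = (4−1)×(T − x) of attenuation.
(4−1) × 16 = 48 dB, so output = -33.5 − 48 = -81.5 dBu.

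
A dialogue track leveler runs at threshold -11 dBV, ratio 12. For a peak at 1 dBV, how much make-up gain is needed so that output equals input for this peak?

11 dB

Without make-up, output = threshold + overshoot/12 = -11 + 1 = -10 dBV.
Gap to target: 11 dB.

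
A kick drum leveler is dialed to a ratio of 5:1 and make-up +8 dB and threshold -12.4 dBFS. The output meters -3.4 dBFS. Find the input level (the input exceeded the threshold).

Remove make-up: -3.4 − 8 = -11.4 dBFS.
That's 1 dB above the -12.4 dBFS threshold.
Before 5:1 compression the overshoot was 1 × 5 = 5 dB, so input = -12.4 + 5 = -7.4 dBFS.

-7.4 dBFS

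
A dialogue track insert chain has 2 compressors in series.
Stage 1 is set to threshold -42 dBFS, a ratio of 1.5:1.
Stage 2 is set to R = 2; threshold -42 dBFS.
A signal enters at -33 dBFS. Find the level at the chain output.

Stage 1: -33 dBFS is 9 dB over -42 dBFS; at 1.5:1 that becomes 6 dB over, giving -36 dBFS.
Stage 2: 6 dB above -42 dBFS, reduced 2:1 to 3 dB above → -39 dBFS.

-39 dBFS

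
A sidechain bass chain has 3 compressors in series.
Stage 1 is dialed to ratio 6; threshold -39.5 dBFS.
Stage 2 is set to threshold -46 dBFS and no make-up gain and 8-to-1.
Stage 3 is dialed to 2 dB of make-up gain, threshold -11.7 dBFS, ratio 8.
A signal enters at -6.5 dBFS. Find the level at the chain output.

-42.5 dBFS

Stage 1: overshoot 33 dB → 33/6 = 5.5 dB → -34 dBFS.
Stage 2: overshoot 12 dB → 12/8 = 1.5 dB → -44.5 dBFS.
Stage 3: below threshold (-44.5 ≤ -11.7); passes unchanged; make-up brings it to -42.5 dBFS.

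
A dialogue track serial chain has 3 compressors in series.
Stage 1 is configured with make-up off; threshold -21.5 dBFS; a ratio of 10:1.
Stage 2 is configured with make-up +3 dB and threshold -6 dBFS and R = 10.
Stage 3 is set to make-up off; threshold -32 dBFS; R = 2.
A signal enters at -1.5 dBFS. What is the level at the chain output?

-24.25 dBFS

Stage 1: overshoot 20 dB → 20/10 = 2 dB → -19.5 dBFS.
Stage 2: below threshold (-19.5 ≤ -6); passes unchanged; make-up brings it to -16.5 dBFS.
Stage 3: -16.5 dBFS is 15.5 dB over -32 dBFS; at 2:1 that becomes 7.75 dB over, giving -24.25 dBFS.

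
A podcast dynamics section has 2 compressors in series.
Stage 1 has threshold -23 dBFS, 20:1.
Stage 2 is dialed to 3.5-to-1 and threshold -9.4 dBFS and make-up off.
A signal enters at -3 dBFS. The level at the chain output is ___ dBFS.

-22 dBFS

Stage 1: -3 dBFS is 20 dB over -23 dBFS; at 20:1 that becomes 1 dB over, giving -22 dBFS.
Stage 2: below threshold (-22 ≤ -9.4); passes unchanged; output -22 dBFS.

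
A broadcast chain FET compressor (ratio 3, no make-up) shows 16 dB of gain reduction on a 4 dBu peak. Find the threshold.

Let T be the threshold. Output overshoot = (input overshoot)/R, so -12 − T = (4 − T)/3.
3·(-12 − T) = 4 − T → 2·T = -36 − 4 = -40.
T = -40/2 = -20 dBu.

-20 dBu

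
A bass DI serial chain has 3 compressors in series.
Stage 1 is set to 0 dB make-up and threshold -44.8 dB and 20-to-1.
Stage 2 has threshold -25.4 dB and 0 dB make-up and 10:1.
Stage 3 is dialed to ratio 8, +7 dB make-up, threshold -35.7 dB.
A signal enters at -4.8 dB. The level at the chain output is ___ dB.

Stage 1: 40 dB above -44.8 dB, reduced 20:1 to 2 dB above → -42.8 dB.
Stage 2: -42.8 dB is at or below the -25.4 dB threshold — no compression; output -42.8 dB.
Stage 3: -42.8 dB is at or below the -35.7 dB threshold — no compression; make-up brings it to -35.8 dB.

-35.8 dB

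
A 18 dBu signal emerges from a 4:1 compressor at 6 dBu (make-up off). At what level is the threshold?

Gain reduction = 18 − 6 = 12 dB; output overshoot = GR / (R − 1) = 12 / 3 = 4 dB.
Threshold = output − output overshoot = 6 − 4 = 2 dBu.

2 dBu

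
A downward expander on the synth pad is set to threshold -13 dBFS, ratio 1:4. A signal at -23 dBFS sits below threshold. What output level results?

Below threshold, a 1:4 expander applies gain = (4−1)×(T − x) of attenuation.
(4−1) × 10 = 30 dB, so output = -23 − 30 = -53 dBFS.

-53 dBFS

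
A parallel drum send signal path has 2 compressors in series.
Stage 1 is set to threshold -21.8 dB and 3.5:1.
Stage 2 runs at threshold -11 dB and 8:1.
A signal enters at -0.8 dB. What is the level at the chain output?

-15.8 dB

Stage 1: -0.8 dB is 21 dB over -21.8 dB; at 3.5:1 that becomes 6 dB over, giving -15.8 dB.
Stage 2: -15.8 dB is at or below the -11 dB threshold — no compression; output -15.8 dB.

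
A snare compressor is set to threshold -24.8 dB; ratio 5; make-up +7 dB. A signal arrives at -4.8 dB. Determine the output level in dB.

-4.8 dB sits 20 dB over threshold.
5:1 compression reduces that to 20/5 = 4 dB over.
That puts the output at -20.8 dB; make-up adds 7 dB, giving -13.8 dB.

-13.8 dB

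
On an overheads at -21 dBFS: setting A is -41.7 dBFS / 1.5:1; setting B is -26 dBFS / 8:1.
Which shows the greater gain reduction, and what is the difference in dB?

A: GR = 20.7 − 20.7/1.5 = 6.9 dB.
B: GR = 5 − 5/8 = 4.375 dB.
A applies 2.525 dB more gain reduction.

A, by 2.525 dB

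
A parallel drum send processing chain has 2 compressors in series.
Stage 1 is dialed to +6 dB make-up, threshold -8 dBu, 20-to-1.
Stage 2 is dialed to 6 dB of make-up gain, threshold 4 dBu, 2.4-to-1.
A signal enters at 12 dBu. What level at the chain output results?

Stage 1: 12 dBu is 20 dB over -8 dBu; at 20:1 that becomes 1 dB over, giving -7 dBu; +6 dB make-up → -1 dBu.
Stage 2: -1 dBu is at or below the 4 dBu threshold — no compression; make-up brings it to 5 dBu.

5 dBu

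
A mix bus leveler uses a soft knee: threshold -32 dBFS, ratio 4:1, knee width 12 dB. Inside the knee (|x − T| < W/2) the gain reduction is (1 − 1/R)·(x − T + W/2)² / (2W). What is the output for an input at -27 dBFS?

x − T + W/2 = -27 − (-32) + 6 = 11.
GR = (1 − 1/4) × 11² / 24 = 0.75 × 121 / 24 = 3.78125 dB.
Output = -27 − 3.78125 = -30.78125 dBFS.

-30.78125 dBFS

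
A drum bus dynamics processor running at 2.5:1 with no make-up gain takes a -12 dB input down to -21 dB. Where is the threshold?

-27 dB

Let T be the threshold. Output overshoot = (input overshoot)/R, so -21 − T = (-12 − T)/2.5.
2.5·(-21 − T) = -12 − T → 1.5·T = -52.5 − (-12) = -40.5.
T = -40.5/1.5 = -27 dB.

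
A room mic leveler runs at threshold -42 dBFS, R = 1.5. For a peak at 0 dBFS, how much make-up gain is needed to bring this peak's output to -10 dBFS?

Overshoot 42 dB → 42/1.5 = 28 dB after compression, so the compressed level is -42 + 28 = -14 dBFS.
Make-up = target − compressed = -10 − (-14) = 4 dB.

4 dB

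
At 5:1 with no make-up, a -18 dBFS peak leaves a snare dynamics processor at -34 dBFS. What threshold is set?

-38 dBFS

Let T be the threshold. Output overshoot = (input overshoot)/R, so -34 − T = (-18 − T)/5.
5·(-34 − T) = -18 − T → 4·T = -170 − (-18) = -152.
T = -152/4 = -38 dBFS.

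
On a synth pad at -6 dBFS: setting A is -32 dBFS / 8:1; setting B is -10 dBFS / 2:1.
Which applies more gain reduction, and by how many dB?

A, by 20.75 dB

A: overshoot 26 dB → output overshoot 3.25 dB → GR 22.75 dB.
B: overshoot 4 dB → output overshoot 2 dB → GR 2 dB.
A reduces 20.75 dB more.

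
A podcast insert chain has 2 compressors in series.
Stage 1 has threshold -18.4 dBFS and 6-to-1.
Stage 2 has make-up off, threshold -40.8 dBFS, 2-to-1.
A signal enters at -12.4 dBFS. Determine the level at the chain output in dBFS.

-29.1 dBFS

Stage 1: overshoot 6 dB → 6/6 = 1 dB → -17.4 dBFS.
Stage 2: 23.4 dB above -40.8 dBFS, reduced 2:1 to 11.7 dB above → -29.1 dBFS.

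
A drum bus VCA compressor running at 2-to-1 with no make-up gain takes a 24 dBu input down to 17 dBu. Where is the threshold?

10 dBu

Let T be the threshold. Output overshoot = (input overshoot)/R, so 17 − T = (24 − T)/2.
2·(17 − T) = 24 − T → 1·T = 34 − 24 = 10.
T = 10/1 = 10 dBu.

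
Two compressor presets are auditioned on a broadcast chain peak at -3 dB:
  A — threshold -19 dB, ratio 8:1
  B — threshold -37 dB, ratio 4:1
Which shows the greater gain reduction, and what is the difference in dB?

B, by 11.5 dB

A: 16 dB over, compressed to 2 dB over, so 14 dB of GR.
B: 34 dB over, compressed to 8.5 dB over, so 25.5 dB of GR.
B applies 11.5 dB more gain reduction.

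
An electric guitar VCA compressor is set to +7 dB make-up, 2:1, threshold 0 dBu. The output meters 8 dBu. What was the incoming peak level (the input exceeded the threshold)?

2 dBu

Stripping the +7 dB make-up gives 1 dBu at the gain stage.
Post-compression overshoot = 1 − 0 = 1 dB.
Undo the ratio: input overshoot = 1 × 2 = 2 dB, giving input = 2 dBu.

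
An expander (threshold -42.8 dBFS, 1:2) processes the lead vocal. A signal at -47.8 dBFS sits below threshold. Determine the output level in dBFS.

-52.8 dBFS

Undershoot = (-42.8) − (-47.8) = 5 dB.
At 1:2, that expands to 10 dB under threshold.
Output = -42.8 − 10 = -52.8 dBFS.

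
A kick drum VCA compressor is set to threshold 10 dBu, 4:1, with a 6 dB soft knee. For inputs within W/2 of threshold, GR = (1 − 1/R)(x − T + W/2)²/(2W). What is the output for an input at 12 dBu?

10.4375 dBu

x − T + W/2 = 12 − 10 + 3 = 5.
GR = (1 − 1/4) × 5² / 12 = 0.75 × 25 / 12 = 1.5625 dB.
Output = 12 − 1.5625 = 10.4375 dBu.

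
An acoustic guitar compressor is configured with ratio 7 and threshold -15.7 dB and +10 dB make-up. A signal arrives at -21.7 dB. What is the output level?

-11.7 dB

-21.7 dB is 6 dB below the -15.7 dB threshold, so no gain reduction is applied.
Make-up gain adds 10 dB: -21.7 + 10 = -11.7 dB.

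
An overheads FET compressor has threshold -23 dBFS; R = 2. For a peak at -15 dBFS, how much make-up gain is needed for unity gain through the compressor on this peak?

4 dB

Without make-up, output = threshold + overshoot/2 = -23 + 4 = -19 dBFS.
Gap to target: 4 dB.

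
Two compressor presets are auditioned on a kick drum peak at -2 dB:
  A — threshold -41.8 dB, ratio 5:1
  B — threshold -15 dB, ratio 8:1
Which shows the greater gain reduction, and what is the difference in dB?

A: overshoot 39.8 dB → output overshoot 7.96 dB → GR 31.84 dB.
B: overshoot 13 dB → output overshoot 1.625 dB → GR 11.375 dB.
Difference: 20.465 dB in favour of A.

A, by 20.465 dB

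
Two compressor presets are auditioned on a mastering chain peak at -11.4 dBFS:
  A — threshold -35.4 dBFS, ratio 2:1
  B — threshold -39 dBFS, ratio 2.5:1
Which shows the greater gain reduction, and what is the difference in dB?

B, by 4.56 dB

A: 24 dB over, compressed to 12 dB over, so 12 dB of GR.
B: 27.6 dB over, compressed to 11.04 dB over, so 16.56 dB of GR.
Difference: 4.56 dB in favour of B.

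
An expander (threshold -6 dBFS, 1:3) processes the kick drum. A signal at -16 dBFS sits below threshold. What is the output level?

The input is 10 dB below the -6 dBFS threshold.
A 1:3 expander multiplies undershoot by 3: 10 × 3 = 30 dB below threshold.
Output = -6 − 30 = -36 dBFS.

-36 dBFS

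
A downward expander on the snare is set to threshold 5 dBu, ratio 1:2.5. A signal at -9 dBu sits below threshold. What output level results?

-30 dBu

Undershoot = 5 − (-9) = 14 dB.
At 1:2.5, that expands to 35 dB under threshold.
Output = 5 − 35 = -30 dBu.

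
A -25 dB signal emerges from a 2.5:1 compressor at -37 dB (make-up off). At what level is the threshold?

-45 dB

Let T be the threshold. Output overshoot = (input overshoot)/R, so -37 − T = (-25 − T)/2.5.
2.5·(-37 − T) = -25 − T → 1.5·T = -92.5 − (-25) = -67.5.
T = -67.5/1.5 = -45 dB.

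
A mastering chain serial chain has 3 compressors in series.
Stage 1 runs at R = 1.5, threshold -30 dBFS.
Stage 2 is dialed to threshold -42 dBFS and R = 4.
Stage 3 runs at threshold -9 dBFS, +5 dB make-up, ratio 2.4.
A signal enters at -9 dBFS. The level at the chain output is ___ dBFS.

-30.5 dBFS

Stage 1: -9 dBFS is 21 dB over -30 dBFS; at 1.5:1 that becomes 14 dB over, giving -16 dBFS.
Stage 2: 26 dB above -42 dBFS, reduced 4:1 to 6.5 dB above → -35.5 dBFS.
Stage 3: -35.5 dBFS is at or below the -9 dBFS threshold — no compression; make-up brings it to -30.5 dBFS.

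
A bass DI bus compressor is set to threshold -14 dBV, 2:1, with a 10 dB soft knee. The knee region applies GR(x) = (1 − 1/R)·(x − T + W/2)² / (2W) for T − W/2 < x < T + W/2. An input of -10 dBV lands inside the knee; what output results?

x − T + W/2 = -10 − (-14) + 5 = 9.
GR = (1 − 1/2) × 9² / 20 = 0.5 × 81 / 20 = 2.025 dB.
Output = -10 − 2.025 = -12.025 dBV.

-12.025 dBV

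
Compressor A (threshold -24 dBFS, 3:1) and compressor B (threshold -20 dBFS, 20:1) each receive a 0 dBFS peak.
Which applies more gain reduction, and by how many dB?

A: overshoot 24 dB → output overshoot 8 dB → GR 16 dB.
B: overshoot 20 dB → output overshoot 1 dB → GR 19 dB.
B applies 3 dB more gain reduction.

B, by 3 dB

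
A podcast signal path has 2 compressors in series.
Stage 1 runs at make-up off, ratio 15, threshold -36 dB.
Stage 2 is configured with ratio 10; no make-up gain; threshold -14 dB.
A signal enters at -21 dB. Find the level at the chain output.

-35 dB

Stage 1: overshoot 15 dB → 15/15 = 1 dB → -35 dB.
Stage 2: -35 dB ≤ -14 dB, so stage 2 doesn't engage; output -35 dB.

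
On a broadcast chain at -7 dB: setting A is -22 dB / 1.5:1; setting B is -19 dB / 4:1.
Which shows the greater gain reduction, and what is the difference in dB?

A: 15 dB over, compressed to 10 dB over, so 5 dB of GR.
B: 12 dB over, compressed to 3 dB over, so 9 dB of GR.
Difference: 4 dB in favour of B.

B, by 4 dB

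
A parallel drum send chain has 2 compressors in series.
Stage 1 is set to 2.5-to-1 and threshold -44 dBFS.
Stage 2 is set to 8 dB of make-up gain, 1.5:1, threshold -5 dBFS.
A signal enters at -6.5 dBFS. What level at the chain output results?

-21 dBFS

Stage 1: -6.5 dBFS is 37.5 dB over -44 dBFS; at 2.5:1 that becomes 15 dB over, giving -29 dBFS.
Stage 2: -29 dBFS ≤ -5 dBFS, so stage 2 doesn't engage; make-up brings it to -21 dBFS.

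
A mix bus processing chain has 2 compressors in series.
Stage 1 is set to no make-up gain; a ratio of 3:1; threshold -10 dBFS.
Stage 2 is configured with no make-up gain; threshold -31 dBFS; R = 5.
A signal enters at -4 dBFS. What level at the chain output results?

-26.4 dBFS

Stage 1: -4 dBFS is 6 dB over -10 dBFS; at 3:1 that becomes 2 dB over, giving -8 dBFS.
Stage 2: -8 dBFS is 23 dB over -31 dBFS; at 5:1 that becomes 4.6 dB over, giving -26.4 dBFS.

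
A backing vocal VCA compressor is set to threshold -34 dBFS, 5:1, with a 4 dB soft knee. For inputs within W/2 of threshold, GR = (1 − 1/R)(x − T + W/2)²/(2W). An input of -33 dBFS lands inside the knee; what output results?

-33.9 dBFS

x − T + W/2 = -33 − (-34) + 2 = 3.
GR = (1 − 1/5) × 3² / 8 = 0.8 × 9 / 8 = 0.9 dB.
Output = -33 − 0.9 = -33.9 dBFS.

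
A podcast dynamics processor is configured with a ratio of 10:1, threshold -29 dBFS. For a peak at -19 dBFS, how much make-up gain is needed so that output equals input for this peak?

9 dB

Without make-up, output = threshold + overshoot/10 = -29 + 1 = -28 dBFS.
Gap to target: 9 dB.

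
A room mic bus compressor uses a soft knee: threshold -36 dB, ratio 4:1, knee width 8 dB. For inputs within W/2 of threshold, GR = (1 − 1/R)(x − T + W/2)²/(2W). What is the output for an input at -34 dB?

-35.6875 dB

x − T + W/2 = -34 − (-36) + 4 = 6.
GR = (1 − 1/4) × 6² / 16 = 0.75 × 36 / 16 = 1.6875 dB.
Output = -34 − 1.6875 = -35.6875 dB.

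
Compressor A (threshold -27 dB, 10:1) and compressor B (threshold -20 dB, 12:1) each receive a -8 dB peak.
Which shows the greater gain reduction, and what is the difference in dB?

A, by 6.1 dB

A: GR = 19 − 19/10 = 17.1 dB.
B: GR = 12 − 12/12 = 11 dB.
Difference: 6.1 dB in favour of A.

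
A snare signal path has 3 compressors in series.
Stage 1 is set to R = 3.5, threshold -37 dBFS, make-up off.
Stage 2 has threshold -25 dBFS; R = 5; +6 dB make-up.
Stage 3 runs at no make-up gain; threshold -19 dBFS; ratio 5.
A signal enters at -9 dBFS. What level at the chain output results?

-23 dBFS

Stage 1: 28 dB above -37 dBFS, reduced 3.5:1 to 8 dB above → -29 dBFS.
Stage 2: below threshold (-29 ≤ -25); passes unchanged; make-up brings it to -23 dBFS.
Stage 3: -23 dBFS ≤ -19 dBFS, so stage 3 doesn't engage; output -23 dBFS.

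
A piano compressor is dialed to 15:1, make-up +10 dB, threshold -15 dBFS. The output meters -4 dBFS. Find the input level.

0 dBFS

Before make-up, the level was -4 − 10 = -14 dBFS.
That's 1 dB above the -15 dBFS threshold.
Input overshoot = R × output overshoot = 15 dB → input = -15 + 15 = 0 dBFS.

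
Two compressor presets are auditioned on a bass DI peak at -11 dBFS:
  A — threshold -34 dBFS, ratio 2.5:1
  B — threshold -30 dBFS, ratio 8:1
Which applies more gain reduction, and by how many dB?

A: 23 dB over, compressed to 9.2 dB over, so 13.8 dB of GR.
B: 19 dB over, compressed to 2.375 dB over, so 16.625 dB of GR.
B reduces 2.825 dB more.

B, by 2.825 dB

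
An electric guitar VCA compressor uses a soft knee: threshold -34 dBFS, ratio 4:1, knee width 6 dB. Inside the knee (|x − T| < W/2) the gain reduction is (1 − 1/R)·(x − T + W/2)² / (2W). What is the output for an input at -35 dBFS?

x − T + W/2 = -35 − (-34) + 3 = 2.
GR = (1 − 1/4) × 2² / 12 = 0.75 × 4 / 12 = 0.25 dB.
Output = -35 − 0.25 = -35.25 dBFS.

-35.25 dBFS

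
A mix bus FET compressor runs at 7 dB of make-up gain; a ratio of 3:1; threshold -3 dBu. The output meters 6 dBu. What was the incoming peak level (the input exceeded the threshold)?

3 dBu

Stripping the +7 dB make-up gives -1 dBu at the gain stage.
The compressed level sits -1 − (-3) = 2 dB over threshold.
Before 3:1 compression the overshoot was 2 × 3 = 6 dB, so input = -3 + 6 = 3 dBu.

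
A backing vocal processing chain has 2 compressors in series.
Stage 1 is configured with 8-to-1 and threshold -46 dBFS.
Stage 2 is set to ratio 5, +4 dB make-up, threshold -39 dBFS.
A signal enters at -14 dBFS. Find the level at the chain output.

-38 dBFS

Stage 1: overshoot 32 dB → 32/8 = 4 dB → -42 dBFS.
Stage 2: below threshold (-42 ≤ -39); passes unchanged; make-up brings it to -38 dBFS.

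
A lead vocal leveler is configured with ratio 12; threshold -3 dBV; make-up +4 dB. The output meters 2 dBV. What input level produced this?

Remove make-up: 2 − 4 = -2 dBV.
That's 1 dB above the -3 dBV threshold.
Input overshoot = R × output overshoot = 12 dB → input = -3 + 12 = 9 dBV.

9 dBV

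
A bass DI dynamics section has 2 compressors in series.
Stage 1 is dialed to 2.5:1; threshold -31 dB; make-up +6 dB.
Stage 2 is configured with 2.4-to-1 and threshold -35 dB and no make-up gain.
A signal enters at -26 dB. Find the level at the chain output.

Stage 1: -26 dB is 5 dB over -31 dB; at 2.5:1 that becomes 2 dB over, giving -29 dB; +6 dB make-up → -23 dB.
Stage 2: 12 dB above -35 dB, reduced 2.4:1 to 5 dB above → -30 dB.

-30 dB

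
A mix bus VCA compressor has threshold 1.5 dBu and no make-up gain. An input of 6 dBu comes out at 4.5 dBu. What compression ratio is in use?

1.5:1

Input overshoot = 6 − 1.5 = 4.5 dB; output overshoot = 4.5 − 1.5 = 3 dB.
Ratio = 4.5 / 3 = 1.5.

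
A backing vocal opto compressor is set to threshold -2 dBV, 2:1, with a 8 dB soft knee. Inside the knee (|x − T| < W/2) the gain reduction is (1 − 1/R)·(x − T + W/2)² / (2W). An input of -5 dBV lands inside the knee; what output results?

-5.03125 dBV

x − T + W/2 = -5 − (-2) + 4 = 1.
GR = (1 − 1/2) × 1² / 16 = 0.5 × 1 / 16 = 0.03125 dB.
Output = -5 − 0.03125 = -5.03125 dBV.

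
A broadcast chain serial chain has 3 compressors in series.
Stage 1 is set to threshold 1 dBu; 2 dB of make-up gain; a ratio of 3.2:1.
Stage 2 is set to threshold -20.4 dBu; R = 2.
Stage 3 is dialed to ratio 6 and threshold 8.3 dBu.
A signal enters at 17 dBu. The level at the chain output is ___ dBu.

-6.2 dBu

Stage 1: 16 dB above 1 dBu, reduced 3.2:1 to 5 dB above → 6 dBu; +2 dB make-up → 8 dBu.
Stage 2: 8 dBu is 28.4 dB over -20.4 dBu; at 2:1 that becomes 14.2 dB over, giving -6.2 dBu.
Stage 3: -6.2 dBu ≤ 8.3 dBu, so stage 3 doesn't engage; output -6.2 dBu.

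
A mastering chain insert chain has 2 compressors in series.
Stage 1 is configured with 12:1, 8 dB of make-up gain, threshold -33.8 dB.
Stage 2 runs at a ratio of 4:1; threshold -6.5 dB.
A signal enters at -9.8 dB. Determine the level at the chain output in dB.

-23.8 dB

Stage 1: overshoot 24 dB → 24/12 = 2 dB → -31.8 dB; +8 dB make-up → -23.8 dB.
Stage 2: -23.8 dB ≤ -6.5 dB, so stage 2 doesn't engage; output -23.8 dB.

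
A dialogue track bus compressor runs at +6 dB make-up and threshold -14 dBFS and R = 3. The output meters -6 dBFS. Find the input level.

Remove make-up: -6 − 6 = -12 dBFS.
Post-compression overshoot = -12 − (-14) = 2 dB.
Undo the ratio: input overshoot = 2 × 3 = 6 dB, giving input = -8 dBFS.

-8 dBFS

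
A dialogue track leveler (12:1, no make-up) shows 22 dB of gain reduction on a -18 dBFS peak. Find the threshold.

Gain reduction = -18 − (-40) = 22 dB; output overshoot = GR / (R − 1) = 22 / 11 = 2 dB.
Threshold = output − output overshoot = -40 − 2 = -42 dBFS.

-42 dBFS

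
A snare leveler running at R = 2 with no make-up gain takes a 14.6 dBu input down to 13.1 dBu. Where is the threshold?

Input is 3 dB above T (since output overshoot × R = input overshoot: (13.1 − T)·2 = 14.6 − T gives T = 11.6 dBu).
Check: 11.6 + (14.6 − 11.6)/2 = 11.6 + 1.5 = 13.1 dBu. ✓

11.6 dBu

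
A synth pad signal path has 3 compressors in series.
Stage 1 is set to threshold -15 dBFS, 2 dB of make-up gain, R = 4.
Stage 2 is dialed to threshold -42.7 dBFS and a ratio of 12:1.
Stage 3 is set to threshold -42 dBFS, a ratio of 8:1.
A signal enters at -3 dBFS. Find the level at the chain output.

-41.746875 dBFS

Stage 1: overshoot 12 dB → 12/4 = 3 dB → -12 dBFS; +2 dB make-up → -10 dBFS.
Stage 2: 32.7 dB above -42.7 dBFS, reduced 12:1 to 2.725 dB above → -39.975 dBFS.
Stage 3: 2.025 dB above -42 dBFS, reduced 8:1 to 0.253125 dB above → -41.746875 dBFS.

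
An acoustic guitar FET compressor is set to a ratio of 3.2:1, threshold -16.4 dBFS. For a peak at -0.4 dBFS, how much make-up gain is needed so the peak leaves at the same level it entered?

11 dB

Overshoot 16 dB → 16/3.2 = 5 dB after compression, so the compressed level is -16.4 + 5 = -11.4 dBFS.
Make-up = target − compressed = -0.4 − (-11.4) = 11 dB.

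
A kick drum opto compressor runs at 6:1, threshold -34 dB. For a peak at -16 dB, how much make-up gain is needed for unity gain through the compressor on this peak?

Without make-up, output = threshold + overshoot/6 = -34 + 3 = -31 dB.
Gap to target: 15 dB.

15 dB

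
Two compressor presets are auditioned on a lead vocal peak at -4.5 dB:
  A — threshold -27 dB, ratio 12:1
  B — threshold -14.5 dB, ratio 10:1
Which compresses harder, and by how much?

A: 22.5 dB over, compressed to 1.875 dB over, so 20.625 dB of GR.
B: 10 dB over, compressed to 1 dB over, so 9 dB of GR.
A applies 11.625 dB more gain reduction.

A, by 11.625 dB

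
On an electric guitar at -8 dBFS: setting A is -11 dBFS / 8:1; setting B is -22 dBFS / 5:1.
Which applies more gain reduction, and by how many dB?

B, by 8.575 dB

A: GR = 3 − 3/8 = 2.625 dB.
B: GR = 14 − 14/5 = 11.2 dB.
Difference: 8.575 dB in favour of B.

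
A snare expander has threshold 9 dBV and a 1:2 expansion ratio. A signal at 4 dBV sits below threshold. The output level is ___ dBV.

-1 dBV

Below threshold, a 1:2 expander applies gain = (2−1)×(T − x) of attenuation.
(2−1) × 5 = 5 dB, so output = 4 − 5 = -1 dBV.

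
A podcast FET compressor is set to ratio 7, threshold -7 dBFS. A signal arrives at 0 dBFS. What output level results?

-6 dBFS

Overshoot: 0 − (-7) = 7 dB.
The 7 dB excess becomes 1 dB after 7:1 reduction.
That puts the output at -6 dBFS.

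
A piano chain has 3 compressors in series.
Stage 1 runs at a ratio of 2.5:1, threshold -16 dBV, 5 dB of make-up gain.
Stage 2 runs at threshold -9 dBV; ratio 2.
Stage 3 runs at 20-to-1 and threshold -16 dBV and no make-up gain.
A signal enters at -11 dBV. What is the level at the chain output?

-15.65 dBV

Stage 1: 5 dB above -16 dBV, reduced 2.5:1 to 2 dB above → -14 dBV; +5 dB make-up → -9 dBV.
Stage 2: below threshold (-9 ≤ -9); passes unchanged; output -9 dBV.
Stage 3: 7 dB above -16 dBV, reduced 20:1 to 0.35 dB above → -15.65 dBV.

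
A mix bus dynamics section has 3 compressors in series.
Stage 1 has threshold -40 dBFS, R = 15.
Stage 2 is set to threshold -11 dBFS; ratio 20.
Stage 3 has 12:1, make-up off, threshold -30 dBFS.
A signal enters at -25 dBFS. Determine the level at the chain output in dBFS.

Stage 1: 15 dB above -40 dBFS, reduced 15:1 to 1 dB above → -39 dBFS.
Stage 2: -39 dBFS is at or below the -11 dBFS threshold — no compression; output -39 dBFS.
Stage 3: -39 dBFS ≤ -30 dBFS, so stage 3 doesn't engage; output -39 dBFS.

-39 dBFS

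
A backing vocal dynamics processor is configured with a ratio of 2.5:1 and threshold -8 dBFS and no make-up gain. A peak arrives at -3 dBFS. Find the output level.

The input is 5 dB above the -8 dBFS threshold.
At 2.5:1 the overshoot is divided by 2.5, leaving 2 dB above threshold.
So the level is -8 + 2 = -6 dBFS.

-6 dBFS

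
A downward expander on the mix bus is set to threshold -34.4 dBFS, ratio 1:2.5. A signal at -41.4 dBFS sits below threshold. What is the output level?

-51.9 dBFS

Undershoot = (-34.4) − (-41.4) = 7 dB.
At 1:2.5, that expands to 17.5 dB under threshold.
Output = -34.4 − 17.5 = -51.9 dBFS.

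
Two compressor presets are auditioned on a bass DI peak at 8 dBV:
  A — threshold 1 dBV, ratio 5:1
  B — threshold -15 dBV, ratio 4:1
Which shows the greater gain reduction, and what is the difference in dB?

A: overshoot 7 dB → output overshoot 1.4 dB → GR 5.6 dB.
B: overshoot 23 dB → output overshoot 5.75 dB → GR 17.25 dB.
Difference: 11.65 dB in favour of B.

B, by 11.65 dB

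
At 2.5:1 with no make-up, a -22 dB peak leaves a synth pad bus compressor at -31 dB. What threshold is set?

-37 dB

Input is 15 dB above T (since output overshoot × R = input overshoot: (-31 − T)·2.5 = -22 − T gives T = -37 dB).
Check: -37 + (-22 − (-37))/2.5 = -37 + 6 = -31 dB. ✓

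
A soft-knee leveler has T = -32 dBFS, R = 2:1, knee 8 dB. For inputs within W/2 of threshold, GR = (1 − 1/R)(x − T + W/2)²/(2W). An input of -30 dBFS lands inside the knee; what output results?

-31.125 dBFS

x − T + W/2 = -30 − (-32) + 4 = 6.
GR = (1 − 1/2) × 6² / 16 = 0.5 × 36 / 16 = 1.125 dB.
Output = -30 − 1.125 = -31.125 dBFS.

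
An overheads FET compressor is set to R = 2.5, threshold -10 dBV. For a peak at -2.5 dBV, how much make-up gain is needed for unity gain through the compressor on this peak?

4.5 dB

Overshoot 7.5 dB → 7.5/2.5 = 3 dB after compression, so the compressed level is -10 + 3 = -7 dBV.
Make-up = target − compressed = -2.5 − (-7) = 4.5 dB.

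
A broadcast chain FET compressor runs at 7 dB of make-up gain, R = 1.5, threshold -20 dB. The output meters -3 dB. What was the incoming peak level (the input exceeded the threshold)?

-5 dB

Stripping the +7 dB make-up gives -10 dB at the gain stage.
Post-compression overshoot = -10 − (-20) = 10 dB.
Before 1.5:1 compression the overshoot was 10 × 1.5 = 15 dB, so input = -20 + 15 = -5 dB.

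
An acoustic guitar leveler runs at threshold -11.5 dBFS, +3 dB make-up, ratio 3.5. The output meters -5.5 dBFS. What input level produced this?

Stripping the +3 dB make-up gives -8.5 dBFS at the gain stage.
Post-compression overshoot = -8.5 − (-11.5) = 3 dB.
Before 3.5:1 compression the overshoot was 3 × 3.5 = 10.5 dB, so input = -11.5 + 10.5 = -1 dBFS.

-1 dBFS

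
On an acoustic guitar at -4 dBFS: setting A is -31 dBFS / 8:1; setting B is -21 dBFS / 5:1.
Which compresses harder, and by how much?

A, by 10.025 dB

A: GR = 27 − 27/8 = 23.625 dB.
B: GR = 17 − 17/5 = 13.6 dB.
A reduces 10.025 dB more.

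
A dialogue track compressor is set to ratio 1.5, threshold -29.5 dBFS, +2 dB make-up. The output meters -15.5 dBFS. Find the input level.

-11.5 dBFS

Before make-up, the level was -15.5 − 2 = -17.5 dBFS.
Post-compression overshoot = -17.5 − (-29.5) = 12 dB.
Before 1.5:1 compression the overshoot was 12 × 1.5 = 18 dB, so input = -29.5 + 18 = -11.5 dBFS.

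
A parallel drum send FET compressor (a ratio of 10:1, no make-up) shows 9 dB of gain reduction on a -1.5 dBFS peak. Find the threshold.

-11.5 dBFS

Let T be the threshold. Output overshoot = (input overshoot)/R, so -10.5 − T = (-1.5 − T)/10.
10·(-10.5 − T) = -1.5 − T → 9·T = -105 − (-1.5) = -103.5.
T = -103.5/9 = -11.5 dBFS.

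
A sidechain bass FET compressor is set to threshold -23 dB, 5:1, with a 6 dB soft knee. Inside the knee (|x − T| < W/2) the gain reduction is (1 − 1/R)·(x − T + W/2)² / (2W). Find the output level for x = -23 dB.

-23.6 dB

x − T + W/2 = -23 − (-23) + 3 = 3.
GR = (1 − 1/5) × 3² / 12 = 0.8 × 9 / 12 = 0.6 dB.
Output = -23 − 0.6 = -23.6 dB.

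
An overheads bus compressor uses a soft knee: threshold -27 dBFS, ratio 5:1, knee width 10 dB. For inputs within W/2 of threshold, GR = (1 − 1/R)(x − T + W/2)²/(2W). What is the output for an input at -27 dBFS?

x − T + W/2 = -27 − (-27) + 5 = 5.
GR = (1 − 1/5) × 5² / 20 = 0.8 × 25 / 20 = 1 dB.
Output = -27 − 1 = -28 dBFS.

-28 dBFS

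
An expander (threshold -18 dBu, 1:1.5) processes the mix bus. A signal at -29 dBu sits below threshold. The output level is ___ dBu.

-34.5 dBu

Below threshold, a 1:1.5 expander applies gain = (1.5−1)×(T − x) of attenuation.
(1.5−1) × 11 = 5.5 dB, so output = -29 − 5.5 = -34.5 dBu.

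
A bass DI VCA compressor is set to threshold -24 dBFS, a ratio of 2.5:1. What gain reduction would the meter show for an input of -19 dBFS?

The signal is 5 dB above threshold.
A 2.5:1 ratio leaves 2 dB of that excess.
So the signal is attenuated by 5 − 2 = 3 dB.

3 dB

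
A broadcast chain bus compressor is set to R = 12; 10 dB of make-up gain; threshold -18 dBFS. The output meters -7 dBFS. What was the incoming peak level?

-6 dBFS

Before make-up, the level was -7 − 10 = -17 dBFS.
That's 1 dB above the -18 dBFS threshold.
Undo the ratio: input overshoot = 1 × 12 = 12 dB, giving input = -6 dBFS.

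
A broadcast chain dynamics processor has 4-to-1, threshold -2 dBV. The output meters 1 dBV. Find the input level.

10 dBV

That's 3 dB above the -2 dBV threshold.
Input overshoot = R × output overshoot = 12 dB → input = -2 + 12 = 10 dBV.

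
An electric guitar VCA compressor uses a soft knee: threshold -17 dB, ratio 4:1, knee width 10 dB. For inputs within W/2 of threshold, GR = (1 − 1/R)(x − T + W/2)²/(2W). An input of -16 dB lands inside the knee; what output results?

x − T + W/2 = -16 − (-17) + 5 = 6.
GR = (1 − 1/4) × 6² / 20 = 0.75 × 36 / 20 = 1.35 dB.
Output = -16 − 1.35 = -17.35 dB.

-17.35 dB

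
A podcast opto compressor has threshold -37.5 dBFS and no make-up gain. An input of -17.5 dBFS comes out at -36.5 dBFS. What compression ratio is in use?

20:1

Input overshoot = -17.5 − (-37.5) = 20 dB; output overshoot = -36.5 − (-37.5) = 1 dB.
Ratio = 20 / 1 = 20.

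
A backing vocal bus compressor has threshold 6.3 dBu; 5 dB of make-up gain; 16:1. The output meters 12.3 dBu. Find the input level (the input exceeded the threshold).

22.3 dBu

Before make-up, the level was 12.3 − 5 = 7.3 dBu.
The compressed level sits 7.3 − 6.3 = 1 dB over threshold.
Input overshoot = R × output overshoot = 16 dB → input = 6.3 + 16 = 22.3 dBu.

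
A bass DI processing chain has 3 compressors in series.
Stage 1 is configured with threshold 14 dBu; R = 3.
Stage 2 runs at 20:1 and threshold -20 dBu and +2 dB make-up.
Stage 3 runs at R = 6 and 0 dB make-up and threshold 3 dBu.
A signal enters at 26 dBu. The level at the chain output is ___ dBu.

Stage 1: overshoot 12 dB → 12/3 = 4 dB → 18 dBu.
Stage 2: 38 dB above -20 dBu, reduced 20:1 to 1.9 dB above → -18.1 dBu; +2 dB make-up → -16.1 dBu.
Stage 3: -16.1 dBu ≤ 3 dBu, so stage 3 doesn't engage; output -16.1 dBu.

-16.1 dBu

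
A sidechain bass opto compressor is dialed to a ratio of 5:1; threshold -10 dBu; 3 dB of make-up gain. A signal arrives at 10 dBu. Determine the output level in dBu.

Overshoot: 10 − (-10) = 20 dB.
5:1 compression reduces that to 20/5 = 4 dB over.
Output = -10 + 4 = -6 dBu; make-up adds 3 dB, giving -3 dBu.

-3 dBu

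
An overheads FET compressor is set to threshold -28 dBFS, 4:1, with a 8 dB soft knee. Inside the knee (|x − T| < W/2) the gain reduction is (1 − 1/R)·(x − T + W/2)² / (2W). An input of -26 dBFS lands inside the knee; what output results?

-27.6875 dBFS

x − T + W/2 = -26 − (-28) + 4 = 6.
GR = (1 − 1/4) × 6² / 16 = 0.75 × 36 / 16 = 1.6875 dB.
Output = -26 − 1.6875 = -27.6875 dBFS.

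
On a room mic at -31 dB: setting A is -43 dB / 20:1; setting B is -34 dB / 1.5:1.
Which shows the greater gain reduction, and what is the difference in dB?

A, by 10.4 dB

A: GR = 12 − 12/20 = 11.4 dB.
B: GR = 3 − 3/1.5 = 1 dB.
A reduces 10.4 dB more.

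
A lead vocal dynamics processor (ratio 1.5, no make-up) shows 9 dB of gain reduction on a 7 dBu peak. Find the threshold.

-20 dBu

Gain reduction = 7 − (-2) = 9 dB; output overshoot = GR / (R − 1) = 9 / 0.5 = 18 dB.
Threshold = output − output overshoot = -2 − 18 = -20 dBu.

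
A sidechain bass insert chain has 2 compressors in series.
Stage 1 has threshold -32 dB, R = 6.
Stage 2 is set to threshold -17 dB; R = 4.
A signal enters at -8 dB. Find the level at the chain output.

-28 dB

Stage 1: 24 dB above -32 dB, reduced 6:1 to 4 dB above → -28 dB.
Stage 2: -28 dB is at or below the -17 dB threshold — no compression; output -28 dB.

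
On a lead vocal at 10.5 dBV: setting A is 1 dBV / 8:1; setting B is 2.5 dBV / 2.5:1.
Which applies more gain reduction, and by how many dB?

A, by 3.5125 dB

A: 9.5 dB over, compressed to 1.1875 dB over, so 8.3125 dB of GR.
B: 8 dB over, compressed to 3.2 dB over, so 4.8 dB of GR.
A applies 3.5125 dB more gain reduction.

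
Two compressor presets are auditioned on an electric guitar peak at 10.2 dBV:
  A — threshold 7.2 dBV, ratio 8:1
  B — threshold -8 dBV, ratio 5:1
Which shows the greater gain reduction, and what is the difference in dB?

A: 3 dB over, compressed to 0.375 dB over, so 2.625 dB of GR.
B: 18.2 dB over, compressed to 3.64 dB over, so 14.56 dB of GR.
B applies 11.935 dB more gain reduction.

B, by 11.935 dB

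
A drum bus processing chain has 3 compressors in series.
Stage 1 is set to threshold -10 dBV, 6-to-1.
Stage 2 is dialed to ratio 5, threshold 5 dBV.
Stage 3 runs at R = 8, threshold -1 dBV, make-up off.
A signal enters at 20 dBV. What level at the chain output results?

Stage 1: 30 dB above -10 dBV, reduced 6:1 to 5 dB above → -5 dBV.
Stage 2: -5 dBV ≤ 5 dBV, so stage 2 doesn't engage; output -5 dBV.
Stage 3: -5 dBV ≤ -1 dBV, so stage 3 doesn't engage; output -5 dBV.

-5 dBV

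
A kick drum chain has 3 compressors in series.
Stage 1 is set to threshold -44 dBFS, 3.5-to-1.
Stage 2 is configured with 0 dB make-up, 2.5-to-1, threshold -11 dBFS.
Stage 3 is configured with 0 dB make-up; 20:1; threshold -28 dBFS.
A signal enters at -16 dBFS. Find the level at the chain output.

Stage 1: -16 dBFS is 28 dB over -44 dBFS; at 3.5:1 that becomes 8 dB over, giving -36 dBFS.
Stage 2: -36 dBFS ≤ -11 dBFS, so stage 2 doesn't engage; output -36 dBFS.
Stage 3: -36 dBFS is at or below the -28 dBFS threshold — no compression; output -36 dBFS.

-36 dBFS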